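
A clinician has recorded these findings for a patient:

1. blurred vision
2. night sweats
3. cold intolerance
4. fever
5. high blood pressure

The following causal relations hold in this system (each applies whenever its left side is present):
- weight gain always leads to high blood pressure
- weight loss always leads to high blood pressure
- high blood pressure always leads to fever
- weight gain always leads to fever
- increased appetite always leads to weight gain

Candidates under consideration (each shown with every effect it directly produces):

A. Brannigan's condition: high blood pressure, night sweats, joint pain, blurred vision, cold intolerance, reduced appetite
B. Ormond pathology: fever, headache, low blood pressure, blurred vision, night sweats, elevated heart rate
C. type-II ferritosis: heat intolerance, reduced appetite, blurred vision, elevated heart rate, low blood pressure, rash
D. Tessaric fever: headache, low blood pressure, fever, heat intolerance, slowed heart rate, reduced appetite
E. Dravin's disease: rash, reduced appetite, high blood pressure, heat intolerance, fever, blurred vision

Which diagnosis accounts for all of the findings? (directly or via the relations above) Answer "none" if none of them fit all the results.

Checking each candidate against the observations:
(A) Brannigan's condition — accounts for every observation (fever through high blood pressure → fever)
(B) Ormond pathology — blurred vision ✓; night sweats ✓; cold intolerance ✗; fever ✓; high blood pressure ✗
(C) type-II ferritosis — blurred vision ✓; night sweats ✗; cold intolerance ✗; fever ✗; high blood pressure ✗
(D) Tessaric fever — fails on blurred vision, night sweats, cold intolerance, high blood pressure (predicts heat intolerance, not cold intolerance; predicts low blood pressure, not high blood pressure)
(E) Dravin's disease — blurred vision ✓; night sweats ✗; cold intolerance ✗; fever ✓; high blood pressure ✓
(A) alone accounts for all the evidence.

A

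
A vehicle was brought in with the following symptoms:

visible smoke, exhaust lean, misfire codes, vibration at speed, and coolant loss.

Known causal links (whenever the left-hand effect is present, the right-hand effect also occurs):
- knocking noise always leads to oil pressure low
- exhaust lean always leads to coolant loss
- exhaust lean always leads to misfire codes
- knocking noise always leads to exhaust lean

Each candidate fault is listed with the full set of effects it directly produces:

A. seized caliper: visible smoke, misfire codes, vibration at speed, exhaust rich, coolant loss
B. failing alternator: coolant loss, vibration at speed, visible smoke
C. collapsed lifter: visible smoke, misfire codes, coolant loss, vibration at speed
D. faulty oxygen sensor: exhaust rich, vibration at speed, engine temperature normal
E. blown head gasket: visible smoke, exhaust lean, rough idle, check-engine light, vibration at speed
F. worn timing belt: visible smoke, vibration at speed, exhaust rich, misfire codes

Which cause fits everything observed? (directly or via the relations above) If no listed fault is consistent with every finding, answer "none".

E

Checking each candidate against the observations:
(A) seized caliper — visible smoke +; exhaust lean -; misfire codes +; vibration at speed +; coolant loss +
(B) failing alternator — does not account for exhaust lean, misfire codes
(C) collapsed lifter — visible smoke +; exhaust lean -; misfire codes +; vibration at speed +; coolant loss +
(D) faulty oxygen sensor — fails on visible smoke, exhaust lean, misfire codes, coolant loss (predicts exhaust rich, not exhaust lean)
(E) blown head gasket — visible smoke +; exhaust lean +; misfire codes + (through exhaust lean → misfire codes); vibration at speed +; coolant loss + (through exhaust lean → coolant loss)
(F) worn timing belt — fails on exhaust lean, coolant loss (predicts exhaust rich, not exhaust lean)
(E) is the only candidate with no mismatches.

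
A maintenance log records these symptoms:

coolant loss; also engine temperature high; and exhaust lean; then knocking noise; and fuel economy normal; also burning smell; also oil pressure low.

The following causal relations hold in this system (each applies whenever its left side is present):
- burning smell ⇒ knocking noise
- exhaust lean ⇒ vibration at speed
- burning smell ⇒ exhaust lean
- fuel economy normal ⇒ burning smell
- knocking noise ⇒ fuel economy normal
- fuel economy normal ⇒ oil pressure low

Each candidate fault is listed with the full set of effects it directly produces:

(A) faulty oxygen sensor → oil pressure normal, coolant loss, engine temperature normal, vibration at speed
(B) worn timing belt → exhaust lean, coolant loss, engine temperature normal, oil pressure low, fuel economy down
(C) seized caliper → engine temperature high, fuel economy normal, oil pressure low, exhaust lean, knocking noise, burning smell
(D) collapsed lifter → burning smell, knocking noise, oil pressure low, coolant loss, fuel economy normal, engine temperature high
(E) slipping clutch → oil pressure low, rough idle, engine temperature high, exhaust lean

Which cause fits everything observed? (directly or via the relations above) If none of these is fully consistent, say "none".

D

Per-candidate check:
(A) faulty oxygen sensor — coolant loss +; engine temperature high -; exhaust lean -; knocking noise -; fuel economy normal -; burning smell -; oil pressure low -
(B) worn timing belt — fails on engine temperature high, knocking noise, fuel economy normal, burning smell (predicts engine temperature normal, not engine temperature high; predicts fuel economy down, not fuel economy normal)
(C) seized caliper — does not account for coolant loss
(D) collapsed lifter — coolant loss +; engine temperature high +; exhaust lean + (by burning smell → exhaust lean); knocking noise +; fuel economy normal +; burning smell +; oil pressure low +
(E) slipping clutch — coolant loss -; engine temperature high +; exhaust lean +; knocking noise -; fuel economy normal -; burning smell -; oil pressure low +
Only (D) is consistent with every observation.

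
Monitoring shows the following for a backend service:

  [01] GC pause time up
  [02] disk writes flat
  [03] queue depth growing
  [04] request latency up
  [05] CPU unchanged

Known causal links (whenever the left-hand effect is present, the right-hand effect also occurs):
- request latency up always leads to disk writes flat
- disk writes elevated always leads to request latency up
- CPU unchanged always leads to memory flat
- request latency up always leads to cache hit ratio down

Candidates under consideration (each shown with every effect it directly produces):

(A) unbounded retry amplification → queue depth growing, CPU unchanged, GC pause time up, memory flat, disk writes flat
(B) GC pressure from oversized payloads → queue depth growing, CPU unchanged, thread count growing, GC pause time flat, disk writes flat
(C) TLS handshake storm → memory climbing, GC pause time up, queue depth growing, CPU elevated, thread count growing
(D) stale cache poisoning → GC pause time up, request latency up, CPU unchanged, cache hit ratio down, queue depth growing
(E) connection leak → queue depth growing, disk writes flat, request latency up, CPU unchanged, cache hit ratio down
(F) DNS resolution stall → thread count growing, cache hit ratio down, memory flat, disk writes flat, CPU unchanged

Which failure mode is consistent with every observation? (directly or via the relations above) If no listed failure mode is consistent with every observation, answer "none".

D

Checking each candidate against the observations:
(A) unbounded retry amplification — does not account for request latency up
(B) GC pressure from oversized payloads — GC pause time up -; disk writes flat +; queue depth growing +; request latency up -; CPU unchanged +
(C) TLS handshake storm — fails on disk writes flat, request latency up, CPU unchanged (predicts CPU elevated, not CPU unchanged)
(D) stale cache poisoning — GC pause time up +; disk writes flat + (via request latency up → disk writes flat); queue depth growing +; request latency up +; CPU unchanged +
(E) connection leak — GC pause time up -; disk writes flat +; queue depth growing +; request latency up +; CPU unchanged +
(F) DNS resolution stall — does not account for GC pause time up, queue depth growing, request latency up
Only (D) is consistent with every observation.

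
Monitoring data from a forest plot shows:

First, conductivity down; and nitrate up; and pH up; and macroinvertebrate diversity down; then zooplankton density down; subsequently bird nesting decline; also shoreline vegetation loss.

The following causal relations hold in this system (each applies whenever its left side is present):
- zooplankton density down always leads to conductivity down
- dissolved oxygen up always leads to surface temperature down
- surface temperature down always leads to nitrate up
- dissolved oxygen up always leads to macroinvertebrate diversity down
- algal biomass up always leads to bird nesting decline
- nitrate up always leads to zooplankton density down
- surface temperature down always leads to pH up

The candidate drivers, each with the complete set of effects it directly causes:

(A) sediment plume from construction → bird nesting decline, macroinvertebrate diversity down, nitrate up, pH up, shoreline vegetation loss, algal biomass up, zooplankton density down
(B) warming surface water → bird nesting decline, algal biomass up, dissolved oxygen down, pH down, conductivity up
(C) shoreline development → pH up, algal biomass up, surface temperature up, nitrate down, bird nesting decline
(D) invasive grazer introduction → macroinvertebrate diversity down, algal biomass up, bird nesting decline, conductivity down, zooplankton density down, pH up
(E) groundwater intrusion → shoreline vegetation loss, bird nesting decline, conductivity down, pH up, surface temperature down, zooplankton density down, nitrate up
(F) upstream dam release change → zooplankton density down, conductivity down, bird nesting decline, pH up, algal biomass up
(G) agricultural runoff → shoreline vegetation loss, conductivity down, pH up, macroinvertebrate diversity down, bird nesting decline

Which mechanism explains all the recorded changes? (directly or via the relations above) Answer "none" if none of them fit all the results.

For each candidate, compare predicted effects to what was observed:
(A) sediment plume from construction — accounts for every observation (conductivity down by zooplankton density down → conductivity down)
(B) warming surface water — fails on conductivity down, nitrate up, pH up, macroinvertebrate diversity down, zooplankton density down, shoreline vegetation loss (predicts conductivity up, not conductivity down; predicts pH down, not pH up)
(C) shoreline development — fails on conductivity down, nitrate up, macroinvertebrate diversity down, zooplankton density down, shoreline vegetation loss (predicts nitrate down, not nitrate up)
(D) invasive grazer introduction — conductivity down yes; nitrate up NO; pH up yes; macroinvertebrate diversity down yes; zooplankton density down yes; bird nesting decline yes; shoreline vegetation loss NO
(E) groundwater intrusion — conductivity down yes; nitrate up yes; pH up yes; macroinvertebrate diversity down NO; zooplankton density down yes; bird nesting decline yes; shoreline vegetation loss yes
(F) upstream dam release change — does not account for nitrate up, macroinvertebrate diversity down, shoreline vegetation loss
(G) agricultural runoff — does not account for nitrate up, zooplankton density down
(A) alone accounts for all the evidence.

A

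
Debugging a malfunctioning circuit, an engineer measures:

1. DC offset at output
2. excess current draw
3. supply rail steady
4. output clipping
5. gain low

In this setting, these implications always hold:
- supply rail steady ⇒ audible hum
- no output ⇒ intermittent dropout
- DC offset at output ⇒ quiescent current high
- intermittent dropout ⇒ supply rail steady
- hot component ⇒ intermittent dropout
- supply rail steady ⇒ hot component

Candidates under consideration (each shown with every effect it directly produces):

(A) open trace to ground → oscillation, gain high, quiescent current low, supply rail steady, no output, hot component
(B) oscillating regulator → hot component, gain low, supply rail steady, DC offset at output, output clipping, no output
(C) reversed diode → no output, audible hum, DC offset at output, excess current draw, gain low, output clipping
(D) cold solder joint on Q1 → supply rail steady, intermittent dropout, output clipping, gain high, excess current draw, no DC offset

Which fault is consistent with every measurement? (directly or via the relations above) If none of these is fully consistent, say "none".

Testing each hypothesis:
(A) open trace to ground — fails on DC offset at output, excess current draw, output clipping, gain low (predicts gain high, not gain low)
(B) oscillating regulator — DC offset at output +; excess current draw -; supply rail steady +; output clipping +; gain low +
(C) reversed diode — DC offset at output +; excess current draw +; supply rail steady + (by no output → intermittent dropout → supply rail steady); output clipping +; gain low +
(D) cold solder joint on Q1 — DC offset at output -; excess current draw +; supply rail steady +; output clipping +; gain low -
Only (C) is consistent with every observation.

C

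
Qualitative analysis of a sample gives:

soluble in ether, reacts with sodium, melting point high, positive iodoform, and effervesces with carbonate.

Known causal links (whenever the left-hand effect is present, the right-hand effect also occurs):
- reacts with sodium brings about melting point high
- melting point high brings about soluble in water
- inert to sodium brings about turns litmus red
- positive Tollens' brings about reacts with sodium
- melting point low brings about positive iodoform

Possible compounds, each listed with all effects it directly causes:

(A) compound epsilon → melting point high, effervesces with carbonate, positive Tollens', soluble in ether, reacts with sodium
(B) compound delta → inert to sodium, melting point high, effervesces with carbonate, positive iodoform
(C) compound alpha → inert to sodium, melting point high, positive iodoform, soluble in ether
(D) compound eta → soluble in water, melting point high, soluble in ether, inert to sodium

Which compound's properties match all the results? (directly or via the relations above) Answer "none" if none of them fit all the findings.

Per-candidate check:
(A) compound epsilon — does not account for positive iodoform
(B) compound delta — fails on soluble in ether, reacts with sodium (predicts inert to sodium, not reacts with sodium)
(C) compound alpha — soluble in ether ✓; reacts with sodium ✗; melting point high ✓; positive iodoform ✓; effervesces with carbonate ✗
(D) compound eta — fails on reacts with sodium, positive iodoform, effervesces with carbonate (predicts inert to sodium, not reacts with sodium)
None of the listed candidates fits everything.

none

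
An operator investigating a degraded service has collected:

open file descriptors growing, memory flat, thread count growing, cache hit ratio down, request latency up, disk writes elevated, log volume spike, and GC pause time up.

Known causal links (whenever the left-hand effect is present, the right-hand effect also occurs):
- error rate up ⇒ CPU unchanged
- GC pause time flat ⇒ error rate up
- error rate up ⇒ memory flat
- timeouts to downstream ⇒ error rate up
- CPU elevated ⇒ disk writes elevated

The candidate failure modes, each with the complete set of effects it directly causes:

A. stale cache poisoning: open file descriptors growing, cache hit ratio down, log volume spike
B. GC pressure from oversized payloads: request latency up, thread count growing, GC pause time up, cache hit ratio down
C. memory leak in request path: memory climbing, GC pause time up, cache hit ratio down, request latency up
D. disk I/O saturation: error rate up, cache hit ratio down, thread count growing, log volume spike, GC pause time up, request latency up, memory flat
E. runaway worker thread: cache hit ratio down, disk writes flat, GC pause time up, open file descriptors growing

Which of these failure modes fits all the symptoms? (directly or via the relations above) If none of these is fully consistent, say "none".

none

Testing each hypothesis:
(A) stale cache poisoning — open file descriptors growing +; memory flat -; thread count growing -; cache hit ratio down +; request latency up -; disk writes elevated -; log volume spike +; GC pause time up -
(B) GC pressure from oversized payloads — open file descriptors growing -; memory flat -; thread count growing +; cache hit ratio down +; request latency up +; disk writes elevated -; log volume spike -; GC pause time up +
(C) memory leak in request path — fails on open file descriptors growing, memory flat, thread count growing, disk writes elevated, log volume spike (predicts memory climbing, not memory flat)
(D) disk I/O saturation — open file descriptors growing -; memory flat +; thread count growing +; cache hit ratio down +; request latency up +; disk writes elevated -; log volume spike +; GC pause time up +
(E) runaway worker thread — fails on memory flat, thread count growing, request latency up, disk writes elevated, log volume spike (predicts disk writes flat, not disk writes elevated)
None of the listed candidates fits everything.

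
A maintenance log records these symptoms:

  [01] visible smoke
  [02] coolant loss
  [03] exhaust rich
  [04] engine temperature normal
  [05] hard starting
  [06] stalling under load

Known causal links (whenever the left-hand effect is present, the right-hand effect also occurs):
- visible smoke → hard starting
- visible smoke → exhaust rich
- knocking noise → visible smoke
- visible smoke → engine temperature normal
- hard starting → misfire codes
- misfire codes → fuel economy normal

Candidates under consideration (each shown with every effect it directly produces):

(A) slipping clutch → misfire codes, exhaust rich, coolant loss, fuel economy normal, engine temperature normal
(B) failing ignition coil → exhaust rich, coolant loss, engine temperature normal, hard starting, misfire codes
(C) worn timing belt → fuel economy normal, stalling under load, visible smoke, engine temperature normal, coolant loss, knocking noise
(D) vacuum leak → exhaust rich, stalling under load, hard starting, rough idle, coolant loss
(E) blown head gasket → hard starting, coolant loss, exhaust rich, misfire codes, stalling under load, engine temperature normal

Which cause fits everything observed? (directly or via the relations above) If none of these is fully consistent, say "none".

Checking each candidate against the observations:
(A) slipping clutch — visible smoke miss; coolant loss match; exhaust rich match; engine temperature normal match; hard starting miss; stalling under load miss
(B) failing ignition coil — visible smoke miss; coolant loss match; exhaust rich match; engine temperature normal match; hard starting match; stalling under load miss
(C) worn timing belt — accounts for every observation (exhaust rich by visible smoke → exhaust rich)
(D) vacuum leak — visible smoke miss; coolant loss match; exhaust rich match; engine temperature normal miss; hard starting match; stalling under load match
(E) blown head gasket — visible smoke miss; coolant loss match; exhaust rich match; engine temperature normal match; hard starting match; stalling under load match
(C) is the only candidate with no mismatches.

C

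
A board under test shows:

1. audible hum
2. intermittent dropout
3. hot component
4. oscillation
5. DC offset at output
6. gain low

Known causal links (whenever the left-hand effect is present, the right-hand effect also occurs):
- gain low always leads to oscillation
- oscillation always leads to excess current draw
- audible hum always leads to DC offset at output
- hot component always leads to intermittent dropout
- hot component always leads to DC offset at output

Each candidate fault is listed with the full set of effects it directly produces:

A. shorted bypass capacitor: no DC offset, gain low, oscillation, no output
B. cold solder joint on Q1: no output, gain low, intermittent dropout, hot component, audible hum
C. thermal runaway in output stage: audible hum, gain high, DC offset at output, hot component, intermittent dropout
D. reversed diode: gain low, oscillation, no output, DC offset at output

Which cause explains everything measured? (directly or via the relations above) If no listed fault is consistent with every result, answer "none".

B

Per-candidate check:
(A) shorted bypass capacitor — fails on audible hum, intermittent dropout, hot component, DC offset at output (predicts no DC offset, not DC offset at output)
(B) cold solder joint on Q1 — accounts for every observation (oscillation by gain low → oscillation)
(C) thermal runaway in output stage — fails on oscillation, gain low (predicts gain high, not gain low)
(D) reversed diode — does not account for audible hum, intermittent dropout, hot component
(B) alone accounts for all the evidence.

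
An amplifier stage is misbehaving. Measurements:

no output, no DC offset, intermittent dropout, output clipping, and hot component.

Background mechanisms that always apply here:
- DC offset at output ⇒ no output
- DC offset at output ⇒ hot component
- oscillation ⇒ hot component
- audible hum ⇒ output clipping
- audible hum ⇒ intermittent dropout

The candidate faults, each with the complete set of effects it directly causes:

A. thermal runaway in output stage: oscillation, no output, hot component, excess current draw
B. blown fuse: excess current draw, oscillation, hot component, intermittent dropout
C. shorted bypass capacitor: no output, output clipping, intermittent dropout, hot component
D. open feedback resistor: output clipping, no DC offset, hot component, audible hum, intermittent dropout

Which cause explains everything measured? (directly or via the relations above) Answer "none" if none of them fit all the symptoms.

none

For each candidate, compare predicted effects to what was observed:
(A) thermal runaway in output stage — no output +; no DC offset -; intermittent dropout -; output clipping -; hot component +
(B) blown fuse — does not account for no output, no DC offset, output clipping
(C) shorted bypass capacitor — does not account for no DC offset
(D) open feedback resistor — no output -; no DC offset +; intermittent dropout +; output clipping +; hot component +
None of the listed candidates fits everything.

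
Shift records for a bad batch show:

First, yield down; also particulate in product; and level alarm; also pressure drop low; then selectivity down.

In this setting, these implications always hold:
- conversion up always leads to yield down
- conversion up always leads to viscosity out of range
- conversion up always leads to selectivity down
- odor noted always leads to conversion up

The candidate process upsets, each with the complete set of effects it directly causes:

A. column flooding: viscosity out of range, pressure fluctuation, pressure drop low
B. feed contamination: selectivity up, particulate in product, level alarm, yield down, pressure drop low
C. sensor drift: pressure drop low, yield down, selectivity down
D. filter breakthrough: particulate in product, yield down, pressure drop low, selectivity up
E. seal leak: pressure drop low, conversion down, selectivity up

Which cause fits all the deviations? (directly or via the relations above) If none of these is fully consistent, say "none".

Testing each hypothesis:
(A) column flooding — yield down NO; particulate in product NO; level alarm NO; pressure drop low yes; selectivity down NO
(B) feed contamination — fails on selectivity down (predicts selectivity up, not selectivity down)
(C) sensor drift — does not account for particulate in product, level alarm
(D) filter breakthrough — fails on level alarm, selectivity down (predicts selectivity up, not selectivity down)
(E) seal leak — yield down NO; particulate in product NO; level alarm NO; pressure drop low yes; selectivity down NO
Every candidate fails on at least one observation.

none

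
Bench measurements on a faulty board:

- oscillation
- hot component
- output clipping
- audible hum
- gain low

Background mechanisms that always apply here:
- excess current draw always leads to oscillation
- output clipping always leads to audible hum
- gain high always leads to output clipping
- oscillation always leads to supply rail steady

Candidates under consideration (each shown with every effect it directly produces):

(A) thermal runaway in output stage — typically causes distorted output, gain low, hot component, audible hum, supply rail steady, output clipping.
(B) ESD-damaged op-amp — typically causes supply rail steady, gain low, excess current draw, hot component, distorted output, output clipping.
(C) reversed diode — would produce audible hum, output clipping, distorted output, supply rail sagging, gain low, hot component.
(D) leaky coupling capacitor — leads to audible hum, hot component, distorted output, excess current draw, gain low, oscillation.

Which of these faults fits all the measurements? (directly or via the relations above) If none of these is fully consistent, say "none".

B

For each candidate, compare predicted effects to what was observed:
(A) thermal runaway in output stage — oscillation NO; hot component yes; output clipping yes; audible hum yes; gain low yes
(B) ESD-damaged op-amp — oscillation yes (through excess current draw → oscillation); hot component yes; output clipping yes; audible hum yes (through output clipping → audible hum); gain low yes
(C) reversed diode — does not account for oscillation
(D) leaky coupling capacitor — oscillation yes; hot component yes; output clipping NO; audible hum yes; gain low yes
(B) alone accounts for all the evidence.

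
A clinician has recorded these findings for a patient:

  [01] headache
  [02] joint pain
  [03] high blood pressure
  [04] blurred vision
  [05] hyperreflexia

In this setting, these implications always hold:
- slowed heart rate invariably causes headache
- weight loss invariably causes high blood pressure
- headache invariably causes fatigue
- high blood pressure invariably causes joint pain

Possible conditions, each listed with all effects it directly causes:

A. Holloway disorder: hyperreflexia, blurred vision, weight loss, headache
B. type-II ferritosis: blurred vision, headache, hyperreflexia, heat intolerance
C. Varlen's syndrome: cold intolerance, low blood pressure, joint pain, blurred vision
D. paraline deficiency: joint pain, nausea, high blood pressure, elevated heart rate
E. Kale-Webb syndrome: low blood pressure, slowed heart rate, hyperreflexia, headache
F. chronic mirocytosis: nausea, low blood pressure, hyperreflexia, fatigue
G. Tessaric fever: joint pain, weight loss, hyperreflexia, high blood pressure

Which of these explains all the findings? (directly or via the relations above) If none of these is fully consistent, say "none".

For each candidate, compare predicted effects to what was observed:
(A) Holloway disorder — accounts for every observation (joint pain through weight loss → high blood pressure → joint pain)
(B) type-II ferritosis — headache yes; joint pain NO; high blood pressure NO; blurred vision yes; hyperreflexia yes
(C) Varlen's syndrome — headache NO; joint pain yes; high blood pressure NO; blurred vision yes; hyperreflexia NO
(D) paraline deficiency — does not account for headache, blurred vision, hyperreflexia
(E) Kale-Webb syndrome — fails on joint pain, high blood pressure, blurred vision (predicts low blood pressure, not high blood pressure)
(F) chronic mirocytosis — fails on headache, joint pain, high blood pressure, blurred vision (predicts low blood pressure, not high blood pressure)
(G) Tessaric fever — headache NO; joint pain yes; high blood pressure yes; blurred vision NO; hyperreflexia yes
(A) alone accounts for all the evidence.

A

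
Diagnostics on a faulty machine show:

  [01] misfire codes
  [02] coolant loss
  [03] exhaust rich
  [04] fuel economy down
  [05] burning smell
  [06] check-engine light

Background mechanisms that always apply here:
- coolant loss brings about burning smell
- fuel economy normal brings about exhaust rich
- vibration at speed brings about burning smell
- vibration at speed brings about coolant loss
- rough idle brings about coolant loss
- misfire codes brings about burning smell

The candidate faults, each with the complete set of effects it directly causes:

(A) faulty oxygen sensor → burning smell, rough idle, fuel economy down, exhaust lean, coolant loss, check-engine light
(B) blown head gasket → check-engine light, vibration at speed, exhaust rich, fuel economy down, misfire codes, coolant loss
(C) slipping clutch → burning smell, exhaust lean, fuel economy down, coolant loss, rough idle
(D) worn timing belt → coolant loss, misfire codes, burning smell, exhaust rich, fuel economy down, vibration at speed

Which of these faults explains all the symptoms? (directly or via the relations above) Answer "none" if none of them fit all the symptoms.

For each candidate, compare predicted effects to what was observed:
(A) faulty oxygen sensor — fails on misfire codes, exhaust rich (predicts exhaust lean, not exhaust rich)
(B) blown head gasket — misfire codes yes; coolant loss yes; exhaust rich yes; fuel economy down yes; burning smell yes (via coolant loss → burning smell); check-engine light yes
(C) slipping clutch — misfire codes NO; coolant loss yes; exhaust rich NO; fuel economy down yes; burning smell yes; check-engine light NO
(D) worn timing belt — does not account for check-engine light
Only (B) is consistent with every observation.

B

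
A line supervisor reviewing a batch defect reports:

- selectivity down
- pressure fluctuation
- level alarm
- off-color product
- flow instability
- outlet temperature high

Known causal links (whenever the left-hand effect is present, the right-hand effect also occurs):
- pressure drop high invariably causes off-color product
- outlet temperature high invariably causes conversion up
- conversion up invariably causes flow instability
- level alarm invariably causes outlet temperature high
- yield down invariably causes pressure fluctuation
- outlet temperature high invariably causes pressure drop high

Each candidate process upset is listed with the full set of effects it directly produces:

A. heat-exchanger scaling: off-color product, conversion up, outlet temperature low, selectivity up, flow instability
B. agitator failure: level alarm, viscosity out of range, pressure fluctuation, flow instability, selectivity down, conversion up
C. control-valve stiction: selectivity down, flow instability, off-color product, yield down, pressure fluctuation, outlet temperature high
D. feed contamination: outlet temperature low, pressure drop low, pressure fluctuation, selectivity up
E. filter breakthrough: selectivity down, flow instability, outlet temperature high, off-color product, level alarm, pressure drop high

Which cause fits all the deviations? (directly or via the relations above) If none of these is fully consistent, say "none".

B

Per-candidate check:
(A) heat-exchanger scaling — fails on selectivity down, pressure fluctuation, level alarm, outlet temperature high (predicts selectivity up, not selectivity down; predicts outlet temperature low, not outlet temperature high)
(B) agitator failure — accounts for every observation (off-color product by level alarm → outlet temperature high → pressure drop high → off-color product)
(C) control-valve stiction — does not account for level alarm
(D) feed contamination — selectivity down miss; pressure fluctuation match; level alarm miss; off-color product miss; flow instability miss; outlet temperature high miss
(E) filter breakthrough — does not account for pressure fluctuation
(B) alone accounts for all the evidence.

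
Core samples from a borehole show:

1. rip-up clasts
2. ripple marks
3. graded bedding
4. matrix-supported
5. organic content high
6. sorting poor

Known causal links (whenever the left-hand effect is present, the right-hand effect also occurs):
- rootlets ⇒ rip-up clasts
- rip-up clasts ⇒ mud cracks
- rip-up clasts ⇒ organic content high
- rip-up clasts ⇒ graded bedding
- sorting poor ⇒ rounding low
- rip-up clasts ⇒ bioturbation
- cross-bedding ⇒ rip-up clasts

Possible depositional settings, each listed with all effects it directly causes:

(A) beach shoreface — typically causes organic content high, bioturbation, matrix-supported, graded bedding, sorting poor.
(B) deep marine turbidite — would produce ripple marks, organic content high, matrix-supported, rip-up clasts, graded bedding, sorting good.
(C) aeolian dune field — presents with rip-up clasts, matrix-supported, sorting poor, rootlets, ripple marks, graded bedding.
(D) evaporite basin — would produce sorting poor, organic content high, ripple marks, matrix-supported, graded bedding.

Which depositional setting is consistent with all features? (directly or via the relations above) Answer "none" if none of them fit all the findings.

C

Testing each hypothesis:
(A) beach shoreface — rip-up clasts ✗; ripple marks ✗; graded bedding ✓; matrix-supported ✓; organic content high ✓; sorting poor ✓
(B) deep marine turbidite — fails on sorting poor (predicts sorting good, not sorting poor)
(C) aeolian dune field — accounts for every observation (organic content high through rip-up clasts → organic content high)
(D) evaporite basin — rip-up clasts ✗; ripple marks ✓; graded bedding ✓; matrix-supported ✓; organic content high ✓; sorting poor ✓
(C) is the only candidate with no mismatches.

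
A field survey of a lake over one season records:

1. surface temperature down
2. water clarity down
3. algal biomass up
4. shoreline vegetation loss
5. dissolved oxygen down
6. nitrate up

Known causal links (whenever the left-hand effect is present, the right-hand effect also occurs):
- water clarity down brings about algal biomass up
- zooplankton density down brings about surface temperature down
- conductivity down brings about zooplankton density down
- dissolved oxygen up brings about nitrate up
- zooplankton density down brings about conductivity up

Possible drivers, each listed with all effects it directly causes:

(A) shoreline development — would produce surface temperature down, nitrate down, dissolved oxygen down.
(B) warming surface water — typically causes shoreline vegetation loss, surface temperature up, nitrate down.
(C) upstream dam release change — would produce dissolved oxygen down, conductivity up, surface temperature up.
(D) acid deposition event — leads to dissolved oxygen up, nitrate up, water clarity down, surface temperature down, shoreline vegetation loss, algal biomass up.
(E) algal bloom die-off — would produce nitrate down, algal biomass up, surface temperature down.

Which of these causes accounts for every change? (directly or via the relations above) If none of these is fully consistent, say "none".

none

Per-candidate check:
(A) shoreline development — fails on water clarity down, algal biomass up, shoreline vegetation loss, nitrate up (predicts nitrate down, not nitrate up)
(B) warming surface water — fails on surface temperature down, water clarity down, algal biomass up, dissolved oxygen down, nitrate up (predicts surface temperature up, not surface temperature down; predicts nitrate down, not nitrate up)
(C) upstream dam release change — surface temperature down -; water clarity down -; algal biomass up -; shoreline vegetation loss -; dissolved oxygen down +; nitrate up -
(D) acid deposition event — surface temperature down +; water clarity down +; algal biomass up +; shoreline vegetation loss +; dissolved oxygen down -; nitrate up +
(E) algal bloom die-off — surface temperature down +; water clarity down -; algal biomass up +; shoreline vegetation loss -; dissolved oxygen down -; nitrate up -
None of the listed candidates fits everything.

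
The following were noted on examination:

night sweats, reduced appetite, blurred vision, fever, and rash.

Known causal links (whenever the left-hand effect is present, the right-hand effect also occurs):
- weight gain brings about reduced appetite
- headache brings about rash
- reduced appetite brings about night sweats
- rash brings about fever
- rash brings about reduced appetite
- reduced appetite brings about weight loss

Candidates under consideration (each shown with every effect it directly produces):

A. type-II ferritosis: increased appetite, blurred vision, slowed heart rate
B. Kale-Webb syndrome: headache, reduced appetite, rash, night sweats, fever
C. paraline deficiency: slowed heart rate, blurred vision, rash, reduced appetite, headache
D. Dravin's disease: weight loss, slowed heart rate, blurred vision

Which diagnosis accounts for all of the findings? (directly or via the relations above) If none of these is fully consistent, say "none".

For each candidate, compare predicted effects to what was observed:
(A) type-II ferritosis — night sweats -; reduced appetite -; blurred vision +; fever -; rash -
(B) Kale-Webb syndrome — does not account for blurred vision
(C) paraline deficiency — night sweats + (via reduced appetite → night sweats); reduced appetite +; blurred vision +; fever + (via rash → fever); rash +
(D) Dravin's disease — night sweats -; reduced appetite -; blurred vision +; fever -; rash -
Only (C) is consistent with every observation.

C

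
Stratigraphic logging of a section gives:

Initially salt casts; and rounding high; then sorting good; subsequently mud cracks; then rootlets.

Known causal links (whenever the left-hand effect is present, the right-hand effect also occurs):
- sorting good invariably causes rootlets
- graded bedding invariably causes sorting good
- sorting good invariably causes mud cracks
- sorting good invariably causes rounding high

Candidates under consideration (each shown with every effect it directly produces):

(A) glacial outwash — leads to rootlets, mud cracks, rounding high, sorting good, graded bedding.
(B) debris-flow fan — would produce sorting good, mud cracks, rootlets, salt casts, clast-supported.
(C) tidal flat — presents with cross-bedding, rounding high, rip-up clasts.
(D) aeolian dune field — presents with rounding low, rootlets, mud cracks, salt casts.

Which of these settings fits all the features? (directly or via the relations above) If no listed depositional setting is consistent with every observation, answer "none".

Checking each candidate against the observations:
(A) glacial outwash — does not account for salt casts
(B) debris-flow fan — salt casts match; rounding high match (via sorting good → rounding high); sorting good match; mud cracks match; rootlets match
(C) tidal flat — salt casts miss; rounding high match; sorting good miss; mud cracks miss; rootlets miss
(D) aeolian dune field — salt casts match; rounding high miss; sorting good miss; mud cracks match; rootlets match
Only (B) is consistent with every observation.

B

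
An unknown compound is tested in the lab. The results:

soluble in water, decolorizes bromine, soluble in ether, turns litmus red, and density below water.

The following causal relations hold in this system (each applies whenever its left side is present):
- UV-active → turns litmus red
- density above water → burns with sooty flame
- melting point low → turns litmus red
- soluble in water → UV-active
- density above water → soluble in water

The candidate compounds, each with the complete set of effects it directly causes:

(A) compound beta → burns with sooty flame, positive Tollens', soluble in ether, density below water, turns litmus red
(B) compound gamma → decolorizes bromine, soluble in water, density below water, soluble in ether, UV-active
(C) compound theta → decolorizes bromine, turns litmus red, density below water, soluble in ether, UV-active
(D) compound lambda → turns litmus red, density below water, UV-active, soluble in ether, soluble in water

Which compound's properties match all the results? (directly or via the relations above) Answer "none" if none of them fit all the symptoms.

Testing each hypothesis:
(A) compound beta — does not account for soluble in water, decolorizes bromine
(B) compound gamma — accounts for every observation (turns litmus red through UV-active → turns litmus red)
(C) compound theta — does not account for soluble in water
(D) compound lambda — soluble in water ✓; decolorizes bromine ✗; soluble in ether ✓; turns litmus red ✓; density below water ✓
Only (B) is consistent with every observation.

B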